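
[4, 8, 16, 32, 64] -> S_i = 4*2^i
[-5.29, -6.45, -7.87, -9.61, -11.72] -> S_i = -5.29*1.22^i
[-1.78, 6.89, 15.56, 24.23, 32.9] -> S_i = -1.78 + 8.67*i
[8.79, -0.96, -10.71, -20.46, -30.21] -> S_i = 8.79 + -9.75*i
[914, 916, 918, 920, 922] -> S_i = 914 + 2*i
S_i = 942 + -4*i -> [942, 938, 934, 930, 926]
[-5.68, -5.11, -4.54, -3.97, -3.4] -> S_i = -5.68 + 0.57*i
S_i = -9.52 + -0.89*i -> [-9.52, -10.41, -11.3, -12.19, -13.08]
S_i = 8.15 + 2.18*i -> [8.15, 10.33, 12.51, 14.69, 16.87]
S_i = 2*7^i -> [2, 14, 98, 686, 4802]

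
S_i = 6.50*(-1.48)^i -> [6.5, -9.62, 14.24, -21.07, 31.19]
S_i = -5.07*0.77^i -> [-5.07, -3.9, -3.01, -2.31, -1.78]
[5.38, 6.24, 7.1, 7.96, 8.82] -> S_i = 5.38 + 0.86*i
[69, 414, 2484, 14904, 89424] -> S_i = 69*6^i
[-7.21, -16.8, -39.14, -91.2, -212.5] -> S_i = -7.21*2.33^i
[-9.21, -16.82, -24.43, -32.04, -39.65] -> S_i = -9.21 + -7.61*i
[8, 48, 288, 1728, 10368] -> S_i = 8*6^i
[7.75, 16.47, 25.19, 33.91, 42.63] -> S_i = 7.75 + 8.72*i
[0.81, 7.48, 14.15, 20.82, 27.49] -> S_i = 0.81 + 6.67*i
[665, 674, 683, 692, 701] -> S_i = 665 + 9*i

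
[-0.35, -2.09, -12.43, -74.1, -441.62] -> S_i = -0.35*5.96^i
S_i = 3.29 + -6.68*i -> [3.29, -3.39, -10.07, -16.75, -23.43]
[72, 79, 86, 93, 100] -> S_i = 72 + 7*i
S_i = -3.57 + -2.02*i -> [-3.57, -5.59, -7.61, -9.63, -11.65]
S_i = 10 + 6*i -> [10, 16, 22, 28, 34]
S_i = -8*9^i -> [-8, -72, -648, -5832, -52488]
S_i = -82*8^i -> [-82, -656, -5248, -41984, -335872]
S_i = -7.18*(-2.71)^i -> [-7.18, 19.46, -52.73, 142.9, -387.26]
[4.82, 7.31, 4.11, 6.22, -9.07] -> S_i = Random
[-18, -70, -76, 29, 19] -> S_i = Random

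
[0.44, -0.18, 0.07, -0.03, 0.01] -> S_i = 0.44*(-0.41)^i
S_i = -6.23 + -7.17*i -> [-6.23, -13.4, -20.57, -27.74, -34.91]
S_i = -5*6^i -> [-5, -30, -180, -1080, -6480]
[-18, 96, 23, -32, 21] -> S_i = Random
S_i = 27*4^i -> [27, 108, 432, 1728, 6912]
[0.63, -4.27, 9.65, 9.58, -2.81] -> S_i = Random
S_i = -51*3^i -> [-51, -153, -459, -1377, -4131]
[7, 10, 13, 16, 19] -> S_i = 7 + 3*i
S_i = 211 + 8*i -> [211, 219, 227, 235, 243]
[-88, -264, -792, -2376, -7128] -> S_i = -88*3^i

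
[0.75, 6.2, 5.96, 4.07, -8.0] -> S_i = Random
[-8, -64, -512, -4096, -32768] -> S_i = -8*8^i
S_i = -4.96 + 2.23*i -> [-4.96, -2.73, -0.5, 1.73, 3.96]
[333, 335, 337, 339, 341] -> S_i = 333 + 2*i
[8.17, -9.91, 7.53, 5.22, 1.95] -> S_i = Random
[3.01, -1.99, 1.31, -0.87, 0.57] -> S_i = 3.01*(-0.66)^i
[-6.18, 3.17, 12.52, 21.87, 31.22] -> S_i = -6.18 + 9.35*i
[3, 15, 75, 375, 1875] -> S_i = 3*5^i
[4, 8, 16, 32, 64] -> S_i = 4*2^i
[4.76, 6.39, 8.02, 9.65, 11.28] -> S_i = 4.76 + 1.63*i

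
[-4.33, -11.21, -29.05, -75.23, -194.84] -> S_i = -4.33*2.59^i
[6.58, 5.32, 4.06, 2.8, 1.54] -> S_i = 6.58 + -1.26*i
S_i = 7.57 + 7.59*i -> [7.57, 15.16, 22.75, 30.34, 37.93]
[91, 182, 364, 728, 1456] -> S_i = 91*2^i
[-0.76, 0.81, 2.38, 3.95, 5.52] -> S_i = -0.76 + 1.57*i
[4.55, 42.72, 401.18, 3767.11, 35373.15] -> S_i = 4.55*9.39^i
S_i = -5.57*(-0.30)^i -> [-5.57, 1.67, -0.5, 0.15, -0.05]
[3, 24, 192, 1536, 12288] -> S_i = 3*8^i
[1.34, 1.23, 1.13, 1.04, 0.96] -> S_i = 1.34*0.92^i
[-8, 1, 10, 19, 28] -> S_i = -8 + 9*i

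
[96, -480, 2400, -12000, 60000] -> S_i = 96*-5^i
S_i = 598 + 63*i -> [598, 661, 724, 787, 850]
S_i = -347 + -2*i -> [-347, -349, -351, -353, -355]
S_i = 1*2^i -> [1, 2, 4, 8, 16]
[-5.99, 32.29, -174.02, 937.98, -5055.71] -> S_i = -5.99*(-5.39)^i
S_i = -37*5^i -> [-37, -185, -925, -4625, -23125]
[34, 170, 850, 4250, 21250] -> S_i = 34*5^i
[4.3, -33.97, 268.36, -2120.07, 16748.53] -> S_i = 4.30*(-7.90)^i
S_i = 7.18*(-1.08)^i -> [7.18, -7.75, 8.37, -9.04, 9.77]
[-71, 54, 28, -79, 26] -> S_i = Random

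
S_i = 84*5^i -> [84, 420, 2100, 10500, 52500]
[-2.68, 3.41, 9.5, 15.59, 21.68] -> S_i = -2.68 + 6.09*i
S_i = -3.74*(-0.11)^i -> [-3.74, 0.41, -0.05, 0.0, -0.0]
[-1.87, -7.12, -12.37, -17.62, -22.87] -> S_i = -1.87 + -5.25*i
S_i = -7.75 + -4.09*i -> [-7.75, -11.84, -15.93, -20.02, -24.11]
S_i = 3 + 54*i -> [3, 57, 111, 165, 219]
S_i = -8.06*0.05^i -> [-8.06, -0.4, -0.02, -0.0, -0.0]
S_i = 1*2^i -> [1, 2, 4, 8, 16]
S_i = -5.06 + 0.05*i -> [-5.06, -5.01, -4.96, -4.91, -4.86]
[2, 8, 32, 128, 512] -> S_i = 2*4^i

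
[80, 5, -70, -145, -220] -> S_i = 80 + -75*i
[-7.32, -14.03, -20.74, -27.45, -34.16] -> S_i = -7.32 + -6.71*i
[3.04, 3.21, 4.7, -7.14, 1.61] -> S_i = Random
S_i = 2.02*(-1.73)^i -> [2.02, -3.49, 6.05, -10.46, 18.09]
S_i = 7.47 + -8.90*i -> [7.47, -1.43, -10.33, -19.23, -28.13]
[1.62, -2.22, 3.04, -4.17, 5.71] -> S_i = 1.62*(-1.37)^i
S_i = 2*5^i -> [2, 10, 50, 250, 1250]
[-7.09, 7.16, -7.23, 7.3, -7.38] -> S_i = -7.09*(-1.01)^i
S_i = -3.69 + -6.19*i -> [-3.69, -9.88, -16.07, -22.26, -28.45]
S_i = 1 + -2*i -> [1, -1, -3, -5, -7]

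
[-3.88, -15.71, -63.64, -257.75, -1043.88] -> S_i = -3.88*4.05^i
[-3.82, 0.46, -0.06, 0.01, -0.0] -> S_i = -3.82*(-0.12)^i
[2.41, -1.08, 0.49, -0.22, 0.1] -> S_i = 2.41*(-0.45)^i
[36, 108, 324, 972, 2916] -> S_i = 36*3^i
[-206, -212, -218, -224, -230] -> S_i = -206 + -6*i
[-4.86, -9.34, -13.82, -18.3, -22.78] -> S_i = -4.86 + -4.48*i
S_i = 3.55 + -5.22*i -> [3.55, -1.67, -6.89, -12.11, -17.33]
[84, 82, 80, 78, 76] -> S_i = 84 + -2*i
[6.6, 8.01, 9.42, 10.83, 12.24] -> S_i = 6.60 + 1.41*i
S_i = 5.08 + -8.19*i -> [5.08, -3.11, -11.3, -19.49, -27.68]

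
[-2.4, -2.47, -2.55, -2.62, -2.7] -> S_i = -2.40*1.03^i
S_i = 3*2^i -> [3, 6, 12, 24, 48]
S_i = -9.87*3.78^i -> [-9.87, -37.31, -141.03, -533.08, -2015.04]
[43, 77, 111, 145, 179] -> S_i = 43 + 34*i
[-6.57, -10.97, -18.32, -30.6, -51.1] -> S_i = -6.57*1.67^i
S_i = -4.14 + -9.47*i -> [-4.14, -13.61, -23.08, -32.55, -42.02]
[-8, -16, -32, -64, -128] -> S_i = -8*2^i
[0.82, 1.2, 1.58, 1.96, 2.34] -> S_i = 0.82 + 0.38*i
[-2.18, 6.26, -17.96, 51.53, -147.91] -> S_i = -2.18*(-2.87)^i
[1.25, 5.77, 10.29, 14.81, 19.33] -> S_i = 1.25 + 4.52*i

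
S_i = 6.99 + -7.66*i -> [6.99, -0.67, -8.33, -15.99, -23.65]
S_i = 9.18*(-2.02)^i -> [9.18, -18.54, 37.46, -75.67, 152.84]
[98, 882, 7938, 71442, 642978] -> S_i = 98*9^i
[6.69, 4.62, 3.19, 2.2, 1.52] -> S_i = 6.69*0.69^i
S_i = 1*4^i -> [1, 4, 16, 64, 256]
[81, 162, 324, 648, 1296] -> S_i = 81*2^i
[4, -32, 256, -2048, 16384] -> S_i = 4*-8^i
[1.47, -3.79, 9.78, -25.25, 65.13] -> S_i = 1.47*(-2.58)^i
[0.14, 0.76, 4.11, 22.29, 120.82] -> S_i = 0.14*5.42^i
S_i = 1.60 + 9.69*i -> [1.6, 11.29, 20.98, 30.67, 40.36]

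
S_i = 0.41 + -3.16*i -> [0.41, -2.75, -5.91, -9.07, -12.23]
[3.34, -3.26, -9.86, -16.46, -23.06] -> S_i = 3.34 + -6.60*i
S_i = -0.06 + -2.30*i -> [-0.06, -2.36, -4.66, -6.96, -9.26]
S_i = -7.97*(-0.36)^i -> [-7.97, 2.87, -1.03, 0.37, -0.13]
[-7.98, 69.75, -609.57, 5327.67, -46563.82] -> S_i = -7.98*(-8.74)^i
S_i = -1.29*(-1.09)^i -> [-1.29, 1.41, -1.53, 1.67, -1.82]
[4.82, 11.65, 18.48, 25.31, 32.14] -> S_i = 4.82 + 6.83*i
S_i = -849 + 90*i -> [-849, -759, -669, -579, -489]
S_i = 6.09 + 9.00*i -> [6.09, 15.09, 24.09, 33.09, 42.09]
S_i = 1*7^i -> [1, 7, 49, 343, 2401]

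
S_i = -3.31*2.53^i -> [-3.31, -8.37, -21.19, -53.6, -135.62]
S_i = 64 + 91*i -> [64, 155, 246, 337, 428]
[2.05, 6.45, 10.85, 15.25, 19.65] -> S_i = 2.05 + 4.40*i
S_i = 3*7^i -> [3, 21, 147, 1029, 7203]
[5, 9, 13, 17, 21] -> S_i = 5 + 4*i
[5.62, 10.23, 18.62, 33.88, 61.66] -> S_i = 5.62*1.82^i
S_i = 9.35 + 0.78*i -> [9.35, 10.13, 10.91, 11.69, 12.47]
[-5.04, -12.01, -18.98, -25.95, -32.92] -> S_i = -5.04 + -6.97*i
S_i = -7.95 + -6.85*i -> [-7.95, -14.8, -21.65, -28.5, -35.35]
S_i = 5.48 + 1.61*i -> [5.48, 7.09, 8.7, 10.31, 11.92]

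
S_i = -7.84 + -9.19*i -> [-7.84, -17.03, -26.22, -35.41, -44.6]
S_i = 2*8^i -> [2, 16, 128, 1024, 8192]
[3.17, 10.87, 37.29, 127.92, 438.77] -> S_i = 3.17*3.43^i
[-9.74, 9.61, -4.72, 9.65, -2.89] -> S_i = Random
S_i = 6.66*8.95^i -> [6.66, 59.61, 533.48, 4774.67, 42733.29]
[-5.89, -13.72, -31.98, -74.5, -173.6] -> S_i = -5.89*2.33^i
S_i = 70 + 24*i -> [70, 94, 118, 142, 166]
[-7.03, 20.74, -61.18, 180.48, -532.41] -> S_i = -7.03*(-2.95)^i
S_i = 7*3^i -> [7, 21, 63, 189, 567]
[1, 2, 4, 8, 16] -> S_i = 1*2^i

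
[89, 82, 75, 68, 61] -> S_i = 89 + -7*i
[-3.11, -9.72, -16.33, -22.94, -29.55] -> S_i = -3.11 + -6.61*i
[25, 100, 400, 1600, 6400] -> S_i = 25*4^i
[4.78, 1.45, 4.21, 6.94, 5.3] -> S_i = Random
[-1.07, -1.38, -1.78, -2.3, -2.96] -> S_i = -1.07*1.29^i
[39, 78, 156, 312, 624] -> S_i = 39*2^i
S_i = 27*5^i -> [27, 135, 675, 3375, 16875]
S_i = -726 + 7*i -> [-726, -719, -712, -705, -698]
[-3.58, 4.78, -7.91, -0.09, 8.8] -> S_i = Random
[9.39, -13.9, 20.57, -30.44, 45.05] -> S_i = 9.39*(-1.48)^i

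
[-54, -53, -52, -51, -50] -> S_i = -54 + 1*i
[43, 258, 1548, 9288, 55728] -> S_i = 43*6^i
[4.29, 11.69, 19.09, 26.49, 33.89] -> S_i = 4.29 + 7.40*i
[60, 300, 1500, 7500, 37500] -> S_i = 60*5^i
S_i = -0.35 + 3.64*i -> [-0.35, 3.29, 6.93, 10.57, 14.21]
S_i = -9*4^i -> [-9, -36, -144, -576, -2304]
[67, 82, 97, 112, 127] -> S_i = 67 + 15*i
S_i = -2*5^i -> [-2, -10, -50, -250, -1250]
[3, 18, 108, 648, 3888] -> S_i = 3*6^i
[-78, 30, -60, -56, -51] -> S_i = Random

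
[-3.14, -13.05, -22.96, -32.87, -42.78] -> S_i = -3.14 + -9.91*i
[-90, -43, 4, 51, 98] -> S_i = -90 + 47*i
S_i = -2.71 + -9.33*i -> [-2.71, -12.04, -21.37, -30.7, -40.03]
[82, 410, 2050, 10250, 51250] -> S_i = 82*5^i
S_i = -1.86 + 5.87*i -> [-1.86, 4.01, 9.88, 15.75, 21.62]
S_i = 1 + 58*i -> [1, 59, 117, 175, 233]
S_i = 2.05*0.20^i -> [2.05, 0.41, 0.08, 0.02, 0.0]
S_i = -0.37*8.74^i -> [-0.37, -3.23, -28.26, -247.02, -2158.97]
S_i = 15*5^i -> [15, 75, 375, 1875, 9375]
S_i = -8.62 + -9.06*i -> [-8.62, -17.68, -26.74, -35.8, -44.86]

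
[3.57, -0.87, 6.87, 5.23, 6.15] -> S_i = Random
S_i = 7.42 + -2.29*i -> [7.42, 5.13, 2.84, 0.55, -1.74]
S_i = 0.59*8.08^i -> [0.59, 4.77, 38.52, 311.23, 2514.77]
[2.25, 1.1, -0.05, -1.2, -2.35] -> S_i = 2.25 + -1.15*i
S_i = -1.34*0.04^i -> [-1.34, -0.05, -0.0, -0.0, -0.0]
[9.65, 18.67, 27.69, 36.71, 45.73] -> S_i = 9.65 + 9.02*i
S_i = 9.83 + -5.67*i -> [9.83, 4.16, -1.51, -7.18, -12.85]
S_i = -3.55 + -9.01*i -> [-3.55, -12.56, -21.57, -30.58, -39.59]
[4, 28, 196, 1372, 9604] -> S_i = 4*7^i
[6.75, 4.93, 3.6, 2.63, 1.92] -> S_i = 6.75*0.73^i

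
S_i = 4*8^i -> [4, 32, 256, 2048, 16384]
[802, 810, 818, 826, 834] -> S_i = 802 + 8*i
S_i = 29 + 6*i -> [29, 35, 41, 47, 53]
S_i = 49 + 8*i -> [49, 57, 65, 73, 81]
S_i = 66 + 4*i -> [66, 70, 74, 78, 82]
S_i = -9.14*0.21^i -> [-9.14, -1.92, -0.4, -0.08, -0.02]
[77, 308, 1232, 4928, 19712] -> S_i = 77*4^i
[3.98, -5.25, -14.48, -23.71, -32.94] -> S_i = 3.98 + -9.23*i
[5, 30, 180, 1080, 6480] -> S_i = 5*6^i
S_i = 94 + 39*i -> [94, 133, 172, 211, 250]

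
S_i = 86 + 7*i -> [86, 93, 100, 107, 114]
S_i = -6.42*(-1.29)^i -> [-6.42, 8.28, -10.68, 13.78, -17.78]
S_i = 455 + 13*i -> [455, 468, 481, 494, 507]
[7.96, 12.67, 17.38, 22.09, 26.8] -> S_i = 7.96 + 4.71*i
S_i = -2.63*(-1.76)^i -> [-2.63, 4.63, -8.15, 14.34, -25.24]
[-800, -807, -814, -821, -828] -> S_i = -800 + -7*i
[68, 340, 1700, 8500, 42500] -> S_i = 68*5^i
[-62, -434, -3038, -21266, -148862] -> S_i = -62*7^i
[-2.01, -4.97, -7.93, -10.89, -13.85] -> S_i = -2.01 + -2.96*i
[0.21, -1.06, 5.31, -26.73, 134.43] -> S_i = 0.21*(-5.03)^i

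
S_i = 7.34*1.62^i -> [7.34, 11.89, 19.26, 31.21, 50.55]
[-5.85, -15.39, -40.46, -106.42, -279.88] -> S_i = -5.85*2.63^i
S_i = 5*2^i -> [5, 10, 20, 40, 80]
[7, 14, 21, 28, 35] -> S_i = 7 + 7*i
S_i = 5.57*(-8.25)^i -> [5.57, -45.95, 379.11, -3127.64, 25803.05]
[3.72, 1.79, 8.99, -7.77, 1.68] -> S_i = Random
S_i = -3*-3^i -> [-3, 9, -27, 81, -243]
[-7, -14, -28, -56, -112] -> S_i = -7*2^i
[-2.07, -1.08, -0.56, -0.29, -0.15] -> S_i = -2.07*0.52^i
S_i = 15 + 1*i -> [15, 16, 17, 18, 19]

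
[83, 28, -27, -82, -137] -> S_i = 83 + -55*i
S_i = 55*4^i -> [55, 220, 880, 3520, 14080]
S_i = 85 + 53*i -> [85, 138, 191, 244, 297]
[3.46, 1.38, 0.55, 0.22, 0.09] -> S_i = 3.46*0.40^i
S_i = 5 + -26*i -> [5, -21, -47, -73, -99]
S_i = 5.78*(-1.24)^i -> [5.78, -7.17, 8.89, -11.02, 13.67]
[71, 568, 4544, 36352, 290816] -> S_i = 71*8^i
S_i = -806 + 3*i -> [-806, -803, -800, -797, -794]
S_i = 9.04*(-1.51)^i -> [9.04, -13.65, 20.61, -31.12, 47.0]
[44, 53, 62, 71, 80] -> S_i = 44 + 9*i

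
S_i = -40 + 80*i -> [-40, 40, 120, 200, 280]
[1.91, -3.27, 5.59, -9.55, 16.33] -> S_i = 1.91*(-1.71)^i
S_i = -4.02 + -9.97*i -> [-4.02, -13.99, -23.96, -33.93, -43.9]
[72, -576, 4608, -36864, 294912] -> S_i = 72*-8^i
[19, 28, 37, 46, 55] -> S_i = 19 + 9*i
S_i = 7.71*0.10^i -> [7.71, 0.77, 0.08, 0.01, 0.0]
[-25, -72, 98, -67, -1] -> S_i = Random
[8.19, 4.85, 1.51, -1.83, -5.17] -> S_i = 8.19 + -3.34*i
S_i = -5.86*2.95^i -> [-5.86, -17.29, -51.0, -150.44, -443.8]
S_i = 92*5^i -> [92, 460, 2300, 11500, 57500]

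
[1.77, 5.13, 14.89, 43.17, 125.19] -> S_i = 1.77*2.90^i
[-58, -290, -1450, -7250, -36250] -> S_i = -58*5^i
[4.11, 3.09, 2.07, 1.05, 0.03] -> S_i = 4.11 + -1.02*i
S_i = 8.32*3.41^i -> [8.32, 28.37, 96.75, 329.9, 1124.97]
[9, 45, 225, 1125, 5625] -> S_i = 9*5^i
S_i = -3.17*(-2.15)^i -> [-3.17, 6.82, -14.65, 31.5, -67.73]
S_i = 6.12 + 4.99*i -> [6.12, 11.11, 16.1, 21.09, 26.08]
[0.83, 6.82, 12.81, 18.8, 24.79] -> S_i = 0.83 + 5.99*i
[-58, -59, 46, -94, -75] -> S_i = Random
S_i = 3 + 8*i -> [3, 11, 19, 27, 35]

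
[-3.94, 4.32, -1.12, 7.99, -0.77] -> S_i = Random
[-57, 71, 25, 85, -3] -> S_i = Random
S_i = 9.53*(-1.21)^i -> [9.53, -11.53, 13.95, -16.88, 20.43]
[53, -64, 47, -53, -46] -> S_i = Random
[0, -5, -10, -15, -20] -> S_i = 0 + -5*i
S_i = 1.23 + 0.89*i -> [1.23, 2.12, 3.01, 3.9, 4.79]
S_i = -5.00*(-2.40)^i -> [-5.0, 12.0, -28.8, 69.12, -165.89]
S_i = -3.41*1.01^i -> [-3.41, -3.44, -3.48, -3.51, -3.55]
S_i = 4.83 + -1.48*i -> [4.83, 3.35, 1.87, 0.39, -1.09]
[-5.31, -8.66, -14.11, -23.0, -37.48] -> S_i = -5.31*1.63^i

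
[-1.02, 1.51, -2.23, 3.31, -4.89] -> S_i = -1.02*(-1.48)^i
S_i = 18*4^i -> [18, 72, 288, 1152, 4608]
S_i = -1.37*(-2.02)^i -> [-1.37, 2.77, -5.59, 11.29, -22.81]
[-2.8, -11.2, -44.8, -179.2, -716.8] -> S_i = -2.80*4.00^i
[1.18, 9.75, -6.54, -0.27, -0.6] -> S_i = Random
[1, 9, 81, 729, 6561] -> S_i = 1*9^i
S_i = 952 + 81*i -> [952, 1033, 1114, 1195, 1276]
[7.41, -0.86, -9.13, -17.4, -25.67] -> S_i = 7.41 + -8.27*i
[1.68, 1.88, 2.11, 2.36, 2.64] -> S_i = 1.68*1.12^i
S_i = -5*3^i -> [-5, -15, -45, -135, -405]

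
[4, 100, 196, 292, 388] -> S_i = 4 + 96*i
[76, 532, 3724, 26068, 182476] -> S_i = 76*7^i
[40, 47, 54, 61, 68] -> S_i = 40 + 7*i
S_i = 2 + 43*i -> [2, 45, 88, 131, 174]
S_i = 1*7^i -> [1, 7, 49, 343, 2401]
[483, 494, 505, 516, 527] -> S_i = 483 + 11*i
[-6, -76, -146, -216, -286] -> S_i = -6 + -70*i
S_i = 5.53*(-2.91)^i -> [5.53, -16.09, 46.83, -136.27, 396.55]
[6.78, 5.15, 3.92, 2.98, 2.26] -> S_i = 6.78*0.76^i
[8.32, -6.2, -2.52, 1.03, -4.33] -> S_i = Random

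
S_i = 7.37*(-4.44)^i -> [7.37, -32.72, 145.29, -645.08, 2864.17]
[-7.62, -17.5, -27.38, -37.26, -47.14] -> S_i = -7.62 + -9.88*i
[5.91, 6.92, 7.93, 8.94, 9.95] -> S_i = 5.91 + 1.01*i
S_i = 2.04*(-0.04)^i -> [2.04, -0.08, 0.0, -0.0, 0.0]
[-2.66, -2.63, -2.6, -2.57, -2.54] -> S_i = -2.66 + 0.03*i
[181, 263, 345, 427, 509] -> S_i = 181 + 82*i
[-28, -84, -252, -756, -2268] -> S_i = -28*3^i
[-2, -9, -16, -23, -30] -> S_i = -2 + -7*i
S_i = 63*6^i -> [63, 378, 2268, 13608, 81648]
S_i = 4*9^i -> [4, 36, 324, 2916, 26244]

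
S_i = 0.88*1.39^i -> [0.88, 1.22, 1.7, 2.36, 3.29]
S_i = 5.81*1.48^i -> [5.81, 8.6, 12.73, 18.83, 27.88]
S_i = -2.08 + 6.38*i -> [-2.08, 4.3, 10.68, 17.06, 23.44]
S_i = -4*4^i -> [-4, -16, -64, -256, -1024]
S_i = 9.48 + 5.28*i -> [9.48, 14.76, 20.04, 25.32, 30.6]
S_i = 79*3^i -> [79, 237, 711, 2133, 6399]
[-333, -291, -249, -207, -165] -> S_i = -333 + 42*i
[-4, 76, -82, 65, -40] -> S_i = Random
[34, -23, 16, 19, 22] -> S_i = Random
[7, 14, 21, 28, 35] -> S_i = 7 + 7*i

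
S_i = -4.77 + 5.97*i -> [-4.77, 1.2, 7.17, 13.14, 19.11]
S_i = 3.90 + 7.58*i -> [3.9, 11.48, 19.06, 26.64, 34.22]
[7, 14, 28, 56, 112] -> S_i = 7*2^i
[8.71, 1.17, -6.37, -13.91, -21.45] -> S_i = 8.71 + -7.54*i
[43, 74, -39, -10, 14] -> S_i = Random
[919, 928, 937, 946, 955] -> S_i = 919 + 9*i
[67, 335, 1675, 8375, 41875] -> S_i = 67*5^i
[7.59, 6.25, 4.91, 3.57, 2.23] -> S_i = 7.59 + -1.34*i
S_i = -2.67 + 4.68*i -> [-2.67, 2.01, 6.69, 11.37, 16.05]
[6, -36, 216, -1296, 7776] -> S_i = 6*-6^i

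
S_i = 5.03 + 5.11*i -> [5.03, 10.14, 15.25, 20.36, 25.47]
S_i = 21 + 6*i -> [21, 27, 33, 39, 45]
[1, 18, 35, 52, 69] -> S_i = 1 + 17*i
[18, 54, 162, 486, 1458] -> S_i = 18*3^i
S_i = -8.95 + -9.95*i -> [-8.95, -18.9, -28.85, -38.8, -48.75]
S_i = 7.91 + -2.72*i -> [7.91, 5.19, 2.47, -0.25, -2.97]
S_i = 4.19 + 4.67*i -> [4.19, 8.86, 13.53, 18.2, 22.87]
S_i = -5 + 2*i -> [-5, -3, -1, 1, 3]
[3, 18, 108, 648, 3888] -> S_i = 3*6^i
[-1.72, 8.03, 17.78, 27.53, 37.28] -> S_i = -1.72 + 9.75*i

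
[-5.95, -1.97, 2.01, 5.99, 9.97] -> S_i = -5.95 + 3.98*i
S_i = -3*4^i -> [-3, -12, -48, -192, -768]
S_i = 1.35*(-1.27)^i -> [1.35, -1.71, 2.18, -2.77, 3.51]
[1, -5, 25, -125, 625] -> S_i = 1*-5^i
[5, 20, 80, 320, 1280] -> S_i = 5*4^i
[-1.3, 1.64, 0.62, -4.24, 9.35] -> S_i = Random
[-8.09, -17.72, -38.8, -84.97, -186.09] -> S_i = -8.09*2.19^i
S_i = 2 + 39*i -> [2, 41, 80, 119, 158]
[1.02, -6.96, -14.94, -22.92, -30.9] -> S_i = 1.02 + -7.98*i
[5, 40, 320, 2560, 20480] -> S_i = 5*8^i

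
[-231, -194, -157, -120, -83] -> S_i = -231 + 37*i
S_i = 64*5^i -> [64, 320, 1600, 8000, 40000]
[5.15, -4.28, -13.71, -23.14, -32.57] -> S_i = 5.15 + -9.43*i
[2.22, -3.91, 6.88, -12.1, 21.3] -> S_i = 2.22*(-1.76)^i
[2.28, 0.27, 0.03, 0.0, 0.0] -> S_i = 2.28*0.12^i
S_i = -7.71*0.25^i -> [-7.71, -1.93, -0.48, -0.12, -0.03]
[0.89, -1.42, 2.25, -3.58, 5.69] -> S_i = 0.89*(-1.59)^i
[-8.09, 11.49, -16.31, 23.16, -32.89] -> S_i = -8.09*(-1.42)^i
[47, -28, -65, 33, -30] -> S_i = Random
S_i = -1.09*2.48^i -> [-1.09, -2.7, -6.7, -16.63, -41.23]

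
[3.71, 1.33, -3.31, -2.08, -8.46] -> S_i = Random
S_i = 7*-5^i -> [7, -35, 175, -875, 4375]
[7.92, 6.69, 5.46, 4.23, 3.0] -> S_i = 7.92 + -1.23*i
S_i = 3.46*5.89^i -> [3.46, 20.38, 120.03, 707.0, 4164.25]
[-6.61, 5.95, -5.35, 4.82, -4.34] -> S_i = -6.61*(-0.90)^i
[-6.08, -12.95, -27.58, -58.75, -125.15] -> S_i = -6.08*2.13^i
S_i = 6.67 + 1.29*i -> [6.67, 7.96, 9.25, 10.54, 11.83]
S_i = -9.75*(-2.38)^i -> [-9.75, 23.2, -55.23, 131.44, -312.83]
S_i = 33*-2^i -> [33, -66, 132, -264, 528]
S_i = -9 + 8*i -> [-9, -1, 7, 15, 23]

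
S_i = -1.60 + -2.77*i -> [-1.6, -4.37, -7.14, -9.91, -12.68]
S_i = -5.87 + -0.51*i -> [-5.87, -6.38, -6.89, -7.4, -7.91]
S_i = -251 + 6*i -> [-251, -245, -239, -233, -227]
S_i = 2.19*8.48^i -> [2.19, 18.57, 157.48, 1335.46, 11324.72]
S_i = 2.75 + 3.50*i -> [2.75, 6.25, 9.75, 13.25, 16.75]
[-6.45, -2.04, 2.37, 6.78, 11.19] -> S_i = -6.45 + 4.41*i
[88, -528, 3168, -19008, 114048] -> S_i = 88*-6^i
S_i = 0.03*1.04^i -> [0.03, 0.03, 0.03, 0.03, 0.04]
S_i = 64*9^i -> [64, 576, 5184, 46656, 419904]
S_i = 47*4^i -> [47, 188, 752, 3008, 12032]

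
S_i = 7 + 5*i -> [7, 12, 17, 22, 27]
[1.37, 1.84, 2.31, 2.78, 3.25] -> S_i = 1.37 + 0.47*i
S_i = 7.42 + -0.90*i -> [7.42, 6.52, 5.62, 4.72, 3.82]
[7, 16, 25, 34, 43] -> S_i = 7 + 9*i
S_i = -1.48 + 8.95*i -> [-1.48, 7.47, 16.42, 25.37, 34.32]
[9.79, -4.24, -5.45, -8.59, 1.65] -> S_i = Random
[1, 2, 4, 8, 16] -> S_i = 1*2^i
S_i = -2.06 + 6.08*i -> [-2.06, 4.02, 10.1, 16.18, 22.26]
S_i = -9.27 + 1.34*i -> [-9.27, -7.93, -6.59, -5.25, -3.91]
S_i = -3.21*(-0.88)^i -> [-3.21, 2.82, -2.49, 2.19, -1.93]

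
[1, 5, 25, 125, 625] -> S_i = 1*5^i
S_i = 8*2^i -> [8, 16, 32, 64, 128]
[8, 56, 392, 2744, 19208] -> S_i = 8*7^i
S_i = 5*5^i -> [5, 25, 125, 625, 3125]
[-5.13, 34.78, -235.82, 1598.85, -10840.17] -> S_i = -5.13*(-6.78)^i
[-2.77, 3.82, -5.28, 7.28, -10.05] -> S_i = -2.77*(-1.38)^i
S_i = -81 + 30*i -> [-81, -51, -21, 9, 39]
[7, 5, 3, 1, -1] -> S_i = 7 + -2*i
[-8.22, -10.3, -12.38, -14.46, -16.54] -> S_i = -8.22 + -2.08*i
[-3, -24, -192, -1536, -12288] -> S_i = -3*8^i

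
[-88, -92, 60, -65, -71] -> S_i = Random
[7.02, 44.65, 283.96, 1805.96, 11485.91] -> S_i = 7.02*6.36^i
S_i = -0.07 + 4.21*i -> [-0.07, 4.14, 8.35, 12.56, 16.77]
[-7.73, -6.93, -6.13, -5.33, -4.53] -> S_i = -7.73 + 0.80*i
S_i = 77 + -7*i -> [77, 70, 63, 56, 49]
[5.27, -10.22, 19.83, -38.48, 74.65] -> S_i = 5.27*(-1.94)^i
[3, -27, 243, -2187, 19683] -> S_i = 3*-9^i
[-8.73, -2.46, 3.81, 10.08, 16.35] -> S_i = -8.73 + 6.27*i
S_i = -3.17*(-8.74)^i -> [-3.17, 27.71, -242.15, 2116.38, -18497.16]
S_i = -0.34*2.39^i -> [-0.34, -0.81, -1.94, -4.64, -11.09]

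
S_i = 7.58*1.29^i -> [7.58, 9.78, 12.61, 16.27, 20.99]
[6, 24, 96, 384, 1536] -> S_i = 6*4^i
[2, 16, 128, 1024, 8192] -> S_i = 2*8^i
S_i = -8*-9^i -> [-8, 72, -648, 5832, -52488]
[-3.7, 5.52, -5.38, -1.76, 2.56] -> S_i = Random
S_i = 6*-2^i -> [6, -12, 24, -48, 96]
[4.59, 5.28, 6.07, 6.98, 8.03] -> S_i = 4.59*1.15^i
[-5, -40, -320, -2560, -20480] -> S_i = -5*8^i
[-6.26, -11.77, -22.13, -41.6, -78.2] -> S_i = -6.26*1.88^i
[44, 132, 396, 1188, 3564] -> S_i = 44*3^i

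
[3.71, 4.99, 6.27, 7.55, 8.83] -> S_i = 3.71 + 1.28*i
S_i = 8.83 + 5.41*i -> [8.83, 14.24, 19.65, 25.06, 30.47]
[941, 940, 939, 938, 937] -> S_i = 941 + -1*i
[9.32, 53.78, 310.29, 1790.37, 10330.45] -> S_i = 9.32*5.77^i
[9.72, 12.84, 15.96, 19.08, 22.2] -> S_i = 9.72 + 3.12*i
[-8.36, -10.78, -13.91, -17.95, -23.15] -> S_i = -8.36*1.29^i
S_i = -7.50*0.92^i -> [-7.5, -6.9, -6.35, -5.84, -5.37]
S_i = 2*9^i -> [2, 18, 162, 1458, 13122]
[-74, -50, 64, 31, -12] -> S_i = Random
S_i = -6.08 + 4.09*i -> [-6.08, -1.99, 2.1, 6.19, 10.28]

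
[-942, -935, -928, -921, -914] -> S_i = -942 + 7*i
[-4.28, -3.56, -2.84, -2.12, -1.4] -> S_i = -4.28 + 0.72*i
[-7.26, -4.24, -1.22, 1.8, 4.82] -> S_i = -7.26 + 3.02*i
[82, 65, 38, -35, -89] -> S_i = Random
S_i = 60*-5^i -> [60, -300, 1500, -7500, 37500]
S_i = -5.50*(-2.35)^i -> [-5.5, 12.92, -30.37, 71.38, -167.74]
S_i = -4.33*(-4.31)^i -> [-4.33, 18.66, -80.43, 346.67, -1494.16]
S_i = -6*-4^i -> [-6, 24, -96, 384, -1536]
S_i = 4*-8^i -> [4, -32, 256, -2048, 16384]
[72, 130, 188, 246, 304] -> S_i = 72 + 58*i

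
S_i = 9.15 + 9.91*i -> [9.15, 19.06, 28.97, 38.88, 48.79]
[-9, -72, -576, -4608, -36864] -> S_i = -9*8^i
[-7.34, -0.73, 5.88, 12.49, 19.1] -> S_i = -7.34 + 6.61*i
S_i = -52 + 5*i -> [-52, -47, -42, -37, -32]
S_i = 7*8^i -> [7, 56, 448, 3584, 28672]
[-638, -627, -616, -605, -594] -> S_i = -638 + 11*i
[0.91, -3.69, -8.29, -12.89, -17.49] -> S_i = 0.91 + -4.60*i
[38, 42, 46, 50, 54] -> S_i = 38 + 4*i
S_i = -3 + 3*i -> [-3, 0, 3, 6, 9]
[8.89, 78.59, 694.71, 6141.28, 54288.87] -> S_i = 8.89*8.84^i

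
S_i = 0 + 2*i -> [0, 2, 4, 6, 8]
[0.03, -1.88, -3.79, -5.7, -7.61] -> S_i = 0.03 + -1.91*i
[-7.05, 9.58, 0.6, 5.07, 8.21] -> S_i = Random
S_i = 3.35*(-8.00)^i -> [3.35, -26.8, 214.4, -1715.2, 13721.6]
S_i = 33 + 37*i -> [33, 70, 107, 144, 181]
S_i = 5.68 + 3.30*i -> [5.68, 8.98, 12.28, 15.58, 18.88]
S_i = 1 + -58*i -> [1, -57, -115, -173, -231]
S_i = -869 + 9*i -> [-869, -860, -851, -842, -833]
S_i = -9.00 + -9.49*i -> [-9.0, -18.49, -27.98, -37.47, -46.96]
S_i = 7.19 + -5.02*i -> [7.19, 2.17, -2.85, -7.87, -12.89]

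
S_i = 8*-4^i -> [8, -32, 128, -512, 2048]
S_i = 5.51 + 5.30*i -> [5.51, 10.81, 16.11, 21.41, 26.71]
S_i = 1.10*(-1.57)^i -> [1.1, -1.73, 2.71, -4.26, 6.68]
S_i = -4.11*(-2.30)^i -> [-4.11, 9.45, -21.74, 50.01, -115.01]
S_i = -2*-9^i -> [-2, 18, -162, 1458, -13122]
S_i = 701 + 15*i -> [701, 716, 731, 746, 761]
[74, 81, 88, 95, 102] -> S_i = 74 + 7*i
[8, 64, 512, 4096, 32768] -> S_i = 8*8^i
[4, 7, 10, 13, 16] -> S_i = 4 + 3*i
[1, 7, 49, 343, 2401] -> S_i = 1*7^i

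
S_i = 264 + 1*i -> [264, 265, 266, 267, 268]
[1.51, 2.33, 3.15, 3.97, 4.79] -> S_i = 1.51 + 0.82*i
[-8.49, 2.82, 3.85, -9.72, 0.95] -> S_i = Random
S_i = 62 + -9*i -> [62, 53, 44, 35, 26]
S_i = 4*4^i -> [4, 16, 64, 256, 1024]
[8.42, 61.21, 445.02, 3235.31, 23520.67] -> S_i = 8.42*7.27^i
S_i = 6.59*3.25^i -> [6.59, 21.42, 69.61, 226.22, 735.22]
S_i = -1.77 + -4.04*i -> [-1.77, -5.81, -9.85, -13.89, -17.93]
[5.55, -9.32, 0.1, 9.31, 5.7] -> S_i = Random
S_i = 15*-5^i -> [15, -75, 375, -1875, 9375]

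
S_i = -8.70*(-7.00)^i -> [-8.7, 60.9, -426.3, 2984.1, -20888.7]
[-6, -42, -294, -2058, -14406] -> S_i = -6*7^i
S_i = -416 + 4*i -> [-416, -412, -408, -404, -400]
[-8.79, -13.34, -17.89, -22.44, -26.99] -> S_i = -8.79 + -4.55*i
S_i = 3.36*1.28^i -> [3.36, 4.3, 5.51, 7.05, 9.02]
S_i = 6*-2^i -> [6, -12, 24, -48, 96]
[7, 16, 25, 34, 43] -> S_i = 7 + 9*i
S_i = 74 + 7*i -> [74, 81, 88, 95, 102]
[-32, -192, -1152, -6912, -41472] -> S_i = -32*6^i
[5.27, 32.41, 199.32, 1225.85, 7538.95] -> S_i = 5.27*6.15^i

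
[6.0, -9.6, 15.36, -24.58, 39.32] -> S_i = 6.00*(-1.60)^i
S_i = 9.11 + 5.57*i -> [9.11, 14.68, 20.25, 25.82, 31.39]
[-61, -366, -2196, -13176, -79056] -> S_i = -61*6^i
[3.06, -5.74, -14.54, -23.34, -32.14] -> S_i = 3.06 + -8.80*i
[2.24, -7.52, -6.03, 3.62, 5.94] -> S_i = Random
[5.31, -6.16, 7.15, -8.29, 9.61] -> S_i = 5.31*(-1.16)^i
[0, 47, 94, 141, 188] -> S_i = 0 + 47*i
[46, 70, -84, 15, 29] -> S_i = Random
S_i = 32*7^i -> [32, 224, 1568, 10976, 76832]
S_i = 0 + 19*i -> [0, 19, 38, 57, 76]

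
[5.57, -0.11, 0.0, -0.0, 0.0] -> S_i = 5.57*(-0.02)^i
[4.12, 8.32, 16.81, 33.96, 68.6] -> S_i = 4.12*2.02^i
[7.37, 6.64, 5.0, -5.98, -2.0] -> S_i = Random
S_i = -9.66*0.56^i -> [-9.66, -5.41, -3.03, -1.7, -0.95]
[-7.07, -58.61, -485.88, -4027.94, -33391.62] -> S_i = -7.07*8.29^i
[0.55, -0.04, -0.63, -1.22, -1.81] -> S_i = 0.55 + -0.59*i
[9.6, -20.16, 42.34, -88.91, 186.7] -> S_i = 9.60*(-2.10)^i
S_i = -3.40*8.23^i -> [-3.4, -27.98, -230.29, -1895.3, -15598.34]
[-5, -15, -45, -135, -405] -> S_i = -5*3^i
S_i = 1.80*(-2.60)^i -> [1.8, -4.68, 12.17, -31.64, 82.26]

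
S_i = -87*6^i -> [-87, -522, -3132, -18792, -112752]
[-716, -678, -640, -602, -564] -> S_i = -716 + 38*i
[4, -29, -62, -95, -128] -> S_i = 4 + -33*i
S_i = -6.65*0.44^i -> [-6.65, -2.93, -1.29, -0.57, -0.25]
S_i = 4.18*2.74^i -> [4.18, 11.45, 31.38, 85.99, 235.6]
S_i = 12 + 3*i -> [12, 15, 18, 21, 24]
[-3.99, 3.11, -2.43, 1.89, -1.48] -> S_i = -3.99*(-0.78)^i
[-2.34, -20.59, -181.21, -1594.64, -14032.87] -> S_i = -2.34*8.80^i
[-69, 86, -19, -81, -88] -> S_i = Random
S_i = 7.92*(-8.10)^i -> [7.92, -64.15, 519.63, -4209.01, 34093.0]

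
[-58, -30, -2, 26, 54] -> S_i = -58 + 28*i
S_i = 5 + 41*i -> [5, 46, 87, 128, 169]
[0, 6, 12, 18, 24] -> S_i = 0 + 6*i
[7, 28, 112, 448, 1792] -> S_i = 7*4^i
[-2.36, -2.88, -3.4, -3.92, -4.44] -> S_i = -2.36 + -0.52*i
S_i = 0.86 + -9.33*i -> [0.86, -8.47, -17.8, -27.13, -36.46]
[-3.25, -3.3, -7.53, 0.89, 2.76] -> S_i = Random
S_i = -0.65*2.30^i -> [-0.65, -1.5, -3.44, -7.91, -18.19]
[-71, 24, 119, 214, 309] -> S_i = -71 + 95*i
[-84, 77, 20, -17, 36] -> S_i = Random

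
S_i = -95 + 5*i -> [-95, -90, -85, -80, -75]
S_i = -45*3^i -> [-45, -135, -405, -1215, -3645]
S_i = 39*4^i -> [39, 156, 624, 2496, 9984]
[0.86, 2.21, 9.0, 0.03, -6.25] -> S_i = Random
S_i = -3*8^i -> [-3, -24, -192, -1536, -12288]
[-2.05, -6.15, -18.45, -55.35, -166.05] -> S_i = -2.05*3.00^i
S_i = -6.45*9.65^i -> [-6.45, -62.24, -600.64, -5796.18, -55933.11]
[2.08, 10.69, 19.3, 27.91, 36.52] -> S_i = 2.08 + 8.61*i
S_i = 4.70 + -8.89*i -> [4.7, -4.19, -13.08, -21.97, -30.86]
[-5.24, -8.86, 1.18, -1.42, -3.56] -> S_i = Random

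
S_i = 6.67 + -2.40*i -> [6.67, 4.27, 1.87, -0.53, -2.93]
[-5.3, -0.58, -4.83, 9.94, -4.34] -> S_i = Random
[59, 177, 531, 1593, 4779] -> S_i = 59*3^i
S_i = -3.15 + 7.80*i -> [-3.15, 4.65, 12.45, 20.25, 28.05]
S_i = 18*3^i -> [18, 54, 162, 486, 1458]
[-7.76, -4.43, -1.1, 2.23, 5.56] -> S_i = -7.76 + 3.33*i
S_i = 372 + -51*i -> [372, 321, 270, 219, 168]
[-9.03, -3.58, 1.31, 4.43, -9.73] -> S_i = Random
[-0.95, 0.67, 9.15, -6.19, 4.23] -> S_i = Random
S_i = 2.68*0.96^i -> [2.68, 2.57, 2.47, 2.37, 2.28]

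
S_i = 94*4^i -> [94, 376, 1504, 6016, 24064]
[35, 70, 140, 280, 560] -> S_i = 35*2^i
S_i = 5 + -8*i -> [5, -3, -11, -19, -27]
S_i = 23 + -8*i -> [23, 15, 7, -1, -9]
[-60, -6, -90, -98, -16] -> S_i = Random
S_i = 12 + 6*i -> [12, 18, 24, 30, 36]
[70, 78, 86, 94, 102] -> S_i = 70 + 8*i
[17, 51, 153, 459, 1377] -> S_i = 17*3^i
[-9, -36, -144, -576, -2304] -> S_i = -9*4^i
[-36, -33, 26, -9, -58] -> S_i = Random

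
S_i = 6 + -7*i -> [6, -1, -8, -15, -22]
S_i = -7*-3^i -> [-7, 21, -63, 189, -567]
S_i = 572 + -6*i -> [572, 566, 560, 554, 548]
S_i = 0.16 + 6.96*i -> [0.16, 7.12, 14.08, 21.04, 28.0]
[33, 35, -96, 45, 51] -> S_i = Random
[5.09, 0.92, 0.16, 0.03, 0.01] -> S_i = 5.09*0.18^i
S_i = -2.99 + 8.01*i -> [-2.99, 5.02, 13.03, 21.04, 29.05]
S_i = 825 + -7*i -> [825, 818, 811, 804, 797]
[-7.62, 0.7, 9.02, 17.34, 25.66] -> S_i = -7.62 + 8.32*i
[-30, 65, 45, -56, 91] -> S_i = Random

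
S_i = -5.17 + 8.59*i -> [-5.17, 3.42, 12.01, 20.6, 29.19]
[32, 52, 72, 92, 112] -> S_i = 32 + 20*i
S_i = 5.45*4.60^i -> [5.45, 25.07, 115.32, 530.48, 2440.21]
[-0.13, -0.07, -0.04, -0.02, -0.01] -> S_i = -0.13*0.53^i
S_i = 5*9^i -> [5, 45, 405, 3645, 32805]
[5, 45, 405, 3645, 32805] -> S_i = 5*9^i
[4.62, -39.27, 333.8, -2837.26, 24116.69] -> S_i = 4.62*(-8.50)^i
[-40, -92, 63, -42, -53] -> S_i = Random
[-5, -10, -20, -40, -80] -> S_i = -5*2^i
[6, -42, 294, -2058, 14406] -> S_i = 6*-7^i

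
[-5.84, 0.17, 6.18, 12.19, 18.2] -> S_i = -5.84 + 6.01*i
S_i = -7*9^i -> [-7, -63, -567, -5103, -45927]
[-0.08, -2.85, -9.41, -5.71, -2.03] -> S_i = Random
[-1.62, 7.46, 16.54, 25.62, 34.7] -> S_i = -1.62 + 9.08*i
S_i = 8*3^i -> [8, 24, 72, 216, 648]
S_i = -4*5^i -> [-4, -20, -100, -500, -2500]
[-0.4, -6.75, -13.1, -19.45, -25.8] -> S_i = -0.40 + -6.35*i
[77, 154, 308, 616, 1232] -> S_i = 77*2^i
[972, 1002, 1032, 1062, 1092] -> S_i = 972 + 30*i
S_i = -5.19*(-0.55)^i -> [-5.19, 2.85, -1.57, 0.86, -0.47]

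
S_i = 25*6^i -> [25, 150, 900, 5400, 32400]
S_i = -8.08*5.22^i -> [-8.08, -42.18, -220.17, -1149.27, -5999.2]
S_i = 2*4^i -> [2, 8, 32, 128, 512]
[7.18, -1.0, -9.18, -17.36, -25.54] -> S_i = 7.18 + -8.18*i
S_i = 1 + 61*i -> [1, 62, 123, 184, 245]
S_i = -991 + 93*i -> [-991, -898, -805, -712, -619]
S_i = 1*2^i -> [1, 2, 4, 8, 16]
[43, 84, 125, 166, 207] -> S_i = 43 + 41*i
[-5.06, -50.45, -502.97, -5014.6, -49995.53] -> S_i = -5.06*9.97^i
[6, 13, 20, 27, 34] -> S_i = 6 + 7*i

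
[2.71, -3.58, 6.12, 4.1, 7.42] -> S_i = Random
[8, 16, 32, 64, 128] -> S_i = 8*2^i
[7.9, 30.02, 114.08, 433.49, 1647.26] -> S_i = 7.90*3.80^i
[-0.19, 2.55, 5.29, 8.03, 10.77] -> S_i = -0.19 + 2.74*i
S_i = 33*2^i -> [33, 66, 132, 264, 528]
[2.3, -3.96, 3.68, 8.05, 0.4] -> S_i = Random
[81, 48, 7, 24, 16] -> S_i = Random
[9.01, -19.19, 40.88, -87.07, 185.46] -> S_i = 9.01*(-2.13)^i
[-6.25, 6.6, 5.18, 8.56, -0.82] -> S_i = Random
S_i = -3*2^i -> [-3, -6, -12, -24, -48]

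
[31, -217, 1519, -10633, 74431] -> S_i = 31*-7^i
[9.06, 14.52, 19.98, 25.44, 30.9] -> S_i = 9.06 + 5.46*i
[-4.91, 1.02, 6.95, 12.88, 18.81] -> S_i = -4.91 + 5.93*i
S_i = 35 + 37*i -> [35, 72, 109, 146, 183]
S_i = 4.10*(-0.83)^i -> [4.1, -3.4, 2.82, -2.34, 1.95]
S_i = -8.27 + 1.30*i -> [-8.27, -6.97, -5.67, -4.37, -3.07]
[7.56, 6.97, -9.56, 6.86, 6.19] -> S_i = Random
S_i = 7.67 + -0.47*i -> [7.67, 7.2, 6.73, 6.26, 5.79]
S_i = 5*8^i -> [5, 40, 320, 2560, 20480]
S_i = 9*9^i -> [9, 81, 729, 6561, 59049]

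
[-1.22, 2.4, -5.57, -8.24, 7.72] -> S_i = Random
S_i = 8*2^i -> [8, 16, 32, 64, 128]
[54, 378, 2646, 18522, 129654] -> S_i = 54*7^i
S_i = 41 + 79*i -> [41, 120, 199, 278, 357]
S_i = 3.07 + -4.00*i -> [3.07, -0.93, -4.93, -8.93, -12.93]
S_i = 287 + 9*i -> [287, 296, 305, 314, 323]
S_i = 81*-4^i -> [81, -324, 1296, -5184, 20736]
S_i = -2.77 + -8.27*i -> [-2.77, -11.04, -19.31, -27.58, -35.85]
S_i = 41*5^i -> [41, 205, 1025, 5125, 25625]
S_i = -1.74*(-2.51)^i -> [-1.74, 4.37, -10.96, 27.52, -69.06]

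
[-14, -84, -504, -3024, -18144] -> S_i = -14*6^i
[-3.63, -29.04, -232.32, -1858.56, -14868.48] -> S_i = -3.63*8.00^i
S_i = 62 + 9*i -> [62, 71, 80, 89, 98]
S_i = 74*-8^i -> [74, -592, 4736, -37888, 303104]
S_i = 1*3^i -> [1, 3, 9, 27, 81]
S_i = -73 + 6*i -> [-73, -67, -61, -55, -49]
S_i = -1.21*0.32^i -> [-1.21, -0.39, -0.12, -0.04, -0.01]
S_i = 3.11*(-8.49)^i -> [3.11, -26.4, 224.17, -1903.2, 16158.13]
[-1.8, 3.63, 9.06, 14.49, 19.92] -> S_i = -1.80 + 5.43*i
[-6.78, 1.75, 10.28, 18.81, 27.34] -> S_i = -6.78 + 8.53*i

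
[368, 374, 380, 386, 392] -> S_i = 368 + 6*i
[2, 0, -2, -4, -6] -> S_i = 2 + -2*i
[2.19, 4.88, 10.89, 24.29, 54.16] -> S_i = 2.19*2.23^i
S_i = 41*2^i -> [41, 82, 164, 328, 656]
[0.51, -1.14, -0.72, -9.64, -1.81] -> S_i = Random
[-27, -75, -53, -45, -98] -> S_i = Random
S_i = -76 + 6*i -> [-76, -70, -64, -58, -52]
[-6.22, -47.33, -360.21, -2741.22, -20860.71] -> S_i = -6.22*7.61^i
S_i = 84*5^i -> [84, 420, 2100, 10500, 52500]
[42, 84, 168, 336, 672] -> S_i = 42*2^i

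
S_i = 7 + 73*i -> [7, 80, 153, 226, 299]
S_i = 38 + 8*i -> [38, 46, 54, 62, 70]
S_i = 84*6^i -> [84, 504, 3024, 18144, 108864]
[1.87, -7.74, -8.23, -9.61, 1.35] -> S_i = Random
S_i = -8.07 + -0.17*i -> [-8.07, -8.24, -8.41, -8.58, -8.75]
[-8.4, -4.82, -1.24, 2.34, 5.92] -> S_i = -8.40 + 3.58*i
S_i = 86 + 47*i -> [86, 133, 180, 227, 274]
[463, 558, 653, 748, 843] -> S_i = 463 + 95*i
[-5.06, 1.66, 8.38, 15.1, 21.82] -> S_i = -5.06 + 6.72*i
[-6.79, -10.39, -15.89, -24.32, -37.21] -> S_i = -6.79*1.53^i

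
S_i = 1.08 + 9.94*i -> [1.08, 11.02, 20.96, 30.9, 40.84]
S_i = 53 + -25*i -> [53, 28, 3, -22, -47]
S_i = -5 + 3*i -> [-5, -2, 1, 4, 7]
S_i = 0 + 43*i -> [0, 43, 86, 129, 172]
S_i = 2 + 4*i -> [2, 6, 10, 14, 18]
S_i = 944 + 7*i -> [944, 951, 958, 965, 972]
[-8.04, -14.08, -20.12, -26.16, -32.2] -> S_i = -8.04 + -6.04*i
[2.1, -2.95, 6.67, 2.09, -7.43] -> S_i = Random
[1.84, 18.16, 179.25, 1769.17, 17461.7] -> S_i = 1.84*9.87^i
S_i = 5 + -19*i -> [5, -14, -33, -52, -71]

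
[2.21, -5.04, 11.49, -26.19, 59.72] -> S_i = 2.21*(-2.28)^i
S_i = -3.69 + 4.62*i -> [-3.69, 0.93, 5.55, 10.17, 14.79]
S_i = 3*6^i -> [3, 18, 108, 648, 3888]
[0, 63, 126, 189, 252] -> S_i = 0 + 63*i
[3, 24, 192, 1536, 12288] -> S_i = 3*8^i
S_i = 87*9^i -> [87, 783, 7047, 63423, 570807]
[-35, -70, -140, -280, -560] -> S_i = -35*2^i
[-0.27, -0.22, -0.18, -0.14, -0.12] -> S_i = -0.27*0.81^i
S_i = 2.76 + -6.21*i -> [2.76, -3.45, -9.66, -15.87, -22.08]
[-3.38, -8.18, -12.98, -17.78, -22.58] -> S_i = -3.38 + -4.80*i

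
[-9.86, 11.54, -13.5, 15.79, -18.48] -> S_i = -9.86*(-1.17)^i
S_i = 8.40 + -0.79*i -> [8.4, 7.61, 6.82, 6.03, 5.24]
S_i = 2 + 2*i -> [2, 4, 6, 8, 10]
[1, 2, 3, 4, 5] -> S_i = 1 + 1*i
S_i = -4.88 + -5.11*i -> [-4.88, -9.99, -15.1, -20.21, -25.32]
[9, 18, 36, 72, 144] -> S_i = 9*2^i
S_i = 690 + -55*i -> [690, 635, 580, 525, 470]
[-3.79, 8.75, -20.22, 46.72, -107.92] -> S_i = -3.79*(-2.31)^i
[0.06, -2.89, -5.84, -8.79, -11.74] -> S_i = 0.06 + -2.95*i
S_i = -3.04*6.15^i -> [-3.04, -18.7, -114.98, -707.13, -4348.85]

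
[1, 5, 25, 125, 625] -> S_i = 1*5^i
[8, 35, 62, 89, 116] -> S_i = 8 + 27*i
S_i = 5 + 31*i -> [5, 36, 67, 98, 129]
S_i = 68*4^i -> [68, 272, 1088, 4352, 17408]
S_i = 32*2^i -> [32, 64, 128, 256, 512]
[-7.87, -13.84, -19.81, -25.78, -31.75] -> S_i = -7.87 + -5.97*i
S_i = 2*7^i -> [2, 14, 98, 686, 4802]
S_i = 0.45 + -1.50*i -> [0.45, -1.05, -2.55, -4.05, -5.55]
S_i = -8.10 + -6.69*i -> [-8.1, -14.79, -21.48, -28.17, -34.86]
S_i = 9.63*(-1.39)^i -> [9.63, -13.39, 18.61, -25.86, 35.95]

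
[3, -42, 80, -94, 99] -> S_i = Random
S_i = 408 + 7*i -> [408, 415, 422, 429, 436]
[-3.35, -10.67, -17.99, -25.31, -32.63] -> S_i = -3.35 + -7.32*i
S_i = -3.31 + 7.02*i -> [-3.31, 3.71, 10.73, 17.75, 24.77]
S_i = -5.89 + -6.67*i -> [-5.89, -12.56, -19.23, -25.9, -32.57]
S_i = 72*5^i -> [72, 360, 1800, 9000, 45000]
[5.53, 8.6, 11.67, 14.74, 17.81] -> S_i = 5.53 + 3.07*i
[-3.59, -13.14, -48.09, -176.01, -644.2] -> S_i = -3.59*3.66^i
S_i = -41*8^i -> [-41, -328, -2624, -20992, -167936]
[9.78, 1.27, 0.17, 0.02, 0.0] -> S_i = 9.78*0.13^i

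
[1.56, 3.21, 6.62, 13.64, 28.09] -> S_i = 1.56*2.06^i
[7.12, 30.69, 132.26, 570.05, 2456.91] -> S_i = 7.12*4.31^i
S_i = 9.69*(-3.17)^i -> [9.69, -30.72, 97.37, -308.68, 978.5]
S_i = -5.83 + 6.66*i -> [-5.83, 0.83, 7.49, 14.15, 20.81]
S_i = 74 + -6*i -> [74, 68, 62, 56, 50]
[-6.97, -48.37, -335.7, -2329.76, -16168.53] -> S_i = -6.97*6.94^i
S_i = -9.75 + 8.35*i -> [-9.75, -1.4, 6.95, 15.3, 23.65]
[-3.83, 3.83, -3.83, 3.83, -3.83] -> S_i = -3.83*(-1.00)^i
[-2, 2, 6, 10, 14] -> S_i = -2 + 4*i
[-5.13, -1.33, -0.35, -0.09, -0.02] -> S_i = -5.13*0.26^i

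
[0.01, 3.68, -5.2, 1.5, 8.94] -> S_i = Random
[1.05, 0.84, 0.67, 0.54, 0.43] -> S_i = 1.05*0.80^i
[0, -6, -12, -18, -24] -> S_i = 0 + -6*i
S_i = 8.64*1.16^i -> [8.64, 10.02, 11.63, 13.49, 15.64]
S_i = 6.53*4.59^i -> [6.53, 29.97, 137.57, 631.47, 2898.44]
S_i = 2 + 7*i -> [2, 9, 16, 23, 30]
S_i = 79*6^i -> [79, 474, 2844, 17064, 102384]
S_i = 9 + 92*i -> [9, 101, 193, 285, 377]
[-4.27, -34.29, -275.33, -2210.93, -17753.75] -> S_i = -4.27*8.03^i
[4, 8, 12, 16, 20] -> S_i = 4 + 4*i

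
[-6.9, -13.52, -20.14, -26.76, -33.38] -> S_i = -6.90 + -6.62*i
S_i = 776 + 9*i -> [776, 785, 794, 803, 812]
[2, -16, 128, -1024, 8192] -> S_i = 2*-8^i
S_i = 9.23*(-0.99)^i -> [9.23, -9.14, 9.05, -8.96, 8.87]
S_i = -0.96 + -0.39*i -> [-0.96, -1.35, -1.74, -2.13, -2.52]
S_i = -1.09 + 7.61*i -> [-1.09, 6.52, 14.13, 21.74, 29.35]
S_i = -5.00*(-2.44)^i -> [-5.0, 12.2, -29.77, 72.63, -177.23]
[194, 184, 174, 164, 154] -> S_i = 194 + -10*i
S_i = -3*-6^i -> [-3, 18, -108, 648, -3888]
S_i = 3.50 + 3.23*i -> [3.5, 6.73, 9.96, 13.19, 16.42]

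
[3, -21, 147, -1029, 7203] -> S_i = 3*-7^i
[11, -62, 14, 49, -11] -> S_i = Random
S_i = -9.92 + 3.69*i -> [-9.92, -6.23, -2.54, 1.15, 4.84]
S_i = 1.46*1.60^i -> [1.46, 2.34, 3.74, 5.98, 9.57]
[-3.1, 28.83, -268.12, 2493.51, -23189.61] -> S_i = -3.10*(-9.30)^i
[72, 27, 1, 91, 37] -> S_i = Random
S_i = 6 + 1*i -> [6, 7, 8, 9, 10]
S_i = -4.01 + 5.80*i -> [-4.01, 1.79, 7.59, 13.39, 19.19]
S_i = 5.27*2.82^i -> [5.27, 14.86, 41.91, 118.18, 333.28]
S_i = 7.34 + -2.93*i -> [7.34, 4.41, 1.48, -1.45, -4.38]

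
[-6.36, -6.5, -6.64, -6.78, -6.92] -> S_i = -6.36 + -0.14*i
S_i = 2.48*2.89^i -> [2.48, 7.17, 20.71, 59.86, 173.0]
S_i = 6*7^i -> [6, 42, 294, 2058, 14406]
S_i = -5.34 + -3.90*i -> [-5.34, -9.24, -13.14, -17.04, -20.94]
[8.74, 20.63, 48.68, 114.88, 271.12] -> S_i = 8.74*2.36^i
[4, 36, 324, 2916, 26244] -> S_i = 4*9^i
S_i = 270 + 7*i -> [270, 277, 284, 291, 298]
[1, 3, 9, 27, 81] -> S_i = 1*3^i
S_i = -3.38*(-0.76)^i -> [-3.38, 2.57, -1.95, 1.48, -1.13]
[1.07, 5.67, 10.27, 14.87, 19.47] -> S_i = 1.07 + 4.60*i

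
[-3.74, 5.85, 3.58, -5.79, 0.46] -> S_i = Random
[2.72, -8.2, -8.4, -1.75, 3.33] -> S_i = Random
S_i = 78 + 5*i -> [78, 83, 88, 93, 98]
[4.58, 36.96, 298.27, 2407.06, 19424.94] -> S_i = 4.58*8.07^i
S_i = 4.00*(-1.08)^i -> [4.0, -4.32, 4.67, -5.04, 5.44]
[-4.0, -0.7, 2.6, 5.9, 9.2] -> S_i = -4.00 + 3.30*i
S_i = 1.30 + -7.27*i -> [1.3, -5.97, -13.24, -20.51, -27.78]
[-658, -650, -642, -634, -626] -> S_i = -658 + 8*i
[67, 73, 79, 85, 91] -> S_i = 67 + 6*i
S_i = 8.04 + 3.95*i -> [8.04, 11.99, 15.94, 19.89, 23.84]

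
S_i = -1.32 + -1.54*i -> [-1.32, -2.86, -4.4, -5.94, -7.48]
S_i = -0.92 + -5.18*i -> [-0.92, -6.1, -11.28, -16.46, -21.64]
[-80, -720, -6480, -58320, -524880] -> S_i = -80*9^i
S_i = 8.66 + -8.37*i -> [8.66, 0.29, -8.08, -16.45, -24.82]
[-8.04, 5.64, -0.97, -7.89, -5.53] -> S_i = Random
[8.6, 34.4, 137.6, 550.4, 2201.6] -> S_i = 8.60*4.00^i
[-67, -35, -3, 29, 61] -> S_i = -67 + 32*i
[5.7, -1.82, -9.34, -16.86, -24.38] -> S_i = 5.70 + -7.52*i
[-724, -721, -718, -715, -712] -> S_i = -724 + 3*i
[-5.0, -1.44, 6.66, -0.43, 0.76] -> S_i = Random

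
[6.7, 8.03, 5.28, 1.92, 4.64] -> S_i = Random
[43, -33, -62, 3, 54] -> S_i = Random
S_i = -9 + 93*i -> [-9, 84, 177, 270, 363]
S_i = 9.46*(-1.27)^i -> [9.46, -12.01, 15.26, -19.38, 24.61]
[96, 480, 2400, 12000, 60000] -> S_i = 96*5^i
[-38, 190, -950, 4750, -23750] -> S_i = -38*-5^i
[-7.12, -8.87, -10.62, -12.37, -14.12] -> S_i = -7.12 + -1.75*i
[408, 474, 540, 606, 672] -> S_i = 408 + 66*i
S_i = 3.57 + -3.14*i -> [3.57, 0.43, -2.71, -5.85, -8.99]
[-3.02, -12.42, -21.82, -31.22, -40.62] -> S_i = -3.02 + -9.40*i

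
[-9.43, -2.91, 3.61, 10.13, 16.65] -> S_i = -9.43 + 6.52*i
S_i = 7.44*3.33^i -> [7.44, 24.78, 82.5, 274.73, 914.85]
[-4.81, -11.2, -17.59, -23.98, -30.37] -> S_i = -4.81 + -6.39*i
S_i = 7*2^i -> [7, 14, 28, 56, 112]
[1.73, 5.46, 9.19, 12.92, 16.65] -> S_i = 1.73 + 3.73*i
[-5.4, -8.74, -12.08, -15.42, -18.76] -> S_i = -5.40 + -3.34*i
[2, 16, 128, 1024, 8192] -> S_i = 2*8^i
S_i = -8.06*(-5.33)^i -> [-8.06, 42.96, -228.98, 1220.44, -6504.95]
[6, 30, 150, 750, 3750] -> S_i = 6*5^i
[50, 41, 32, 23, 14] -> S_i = 50 + -9*i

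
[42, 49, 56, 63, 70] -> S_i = 42 + 7*i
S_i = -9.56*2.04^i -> [-9.56, -19.5, -39.78, -81.16, -165.57]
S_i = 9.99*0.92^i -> [9.99, 9.19, 8.46, 7.78, 7.16]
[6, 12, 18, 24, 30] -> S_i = 6 + 6*i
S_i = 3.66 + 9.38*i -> [3.66, 13.04, 22.42, 31.8, 41.18]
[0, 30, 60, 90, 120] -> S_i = 0 + 30*i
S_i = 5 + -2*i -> [5, 3, 1, -1, -3]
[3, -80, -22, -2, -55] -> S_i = Random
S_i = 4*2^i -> [4, 8, 16, 32, 64]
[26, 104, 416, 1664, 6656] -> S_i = 26*4^i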